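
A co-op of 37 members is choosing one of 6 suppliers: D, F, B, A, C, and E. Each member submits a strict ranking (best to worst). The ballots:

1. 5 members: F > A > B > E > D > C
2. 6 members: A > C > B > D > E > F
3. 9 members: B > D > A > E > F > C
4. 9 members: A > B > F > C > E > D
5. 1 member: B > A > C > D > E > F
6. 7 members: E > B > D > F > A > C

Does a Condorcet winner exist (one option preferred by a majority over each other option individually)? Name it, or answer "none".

A vs D: 21–16 for A.
A vs F: 25–12 for A.
A vs B: 20–17 for A.
A vs C: 37–0 for A.
A vs E: 30–7 for A.
A beats every other option head-to-head.

A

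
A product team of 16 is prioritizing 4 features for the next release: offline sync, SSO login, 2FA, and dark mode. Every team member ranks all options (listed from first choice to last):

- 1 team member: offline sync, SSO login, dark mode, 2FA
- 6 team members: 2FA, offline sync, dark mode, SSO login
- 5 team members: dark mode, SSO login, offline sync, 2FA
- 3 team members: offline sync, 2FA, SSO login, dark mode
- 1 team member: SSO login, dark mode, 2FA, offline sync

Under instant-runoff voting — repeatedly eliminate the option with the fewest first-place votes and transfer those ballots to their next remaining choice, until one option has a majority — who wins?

2FA

Round 1: offline sync 4, SSO login 1, 2FA 6, dark mode 5. Eliminate SSO login.
Round 2: offline sync 4, 2FA 6, dark mode 6. Eliminate offline sync.
Round 3: 2FA 9, dark mode 7. 2FA has a majority.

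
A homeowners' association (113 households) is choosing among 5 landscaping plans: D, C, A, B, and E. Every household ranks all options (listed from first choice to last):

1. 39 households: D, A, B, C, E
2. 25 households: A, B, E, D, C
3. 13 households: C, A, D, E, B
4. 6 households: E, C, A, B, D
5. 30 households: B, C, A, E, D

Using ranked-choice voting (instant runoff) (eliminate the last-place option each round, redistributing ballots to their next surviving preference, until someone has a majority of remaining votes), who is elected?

Round 1: D 39, C 13, A 25, B 30, E 6. Eliminate E.
Round 2: D 39, C 19, A 25, B 30. Eliminate C.
Round 3: D 39, A 44, B 30. Eliminate B.
Round 4: D 39, A 74. A has a majority.

A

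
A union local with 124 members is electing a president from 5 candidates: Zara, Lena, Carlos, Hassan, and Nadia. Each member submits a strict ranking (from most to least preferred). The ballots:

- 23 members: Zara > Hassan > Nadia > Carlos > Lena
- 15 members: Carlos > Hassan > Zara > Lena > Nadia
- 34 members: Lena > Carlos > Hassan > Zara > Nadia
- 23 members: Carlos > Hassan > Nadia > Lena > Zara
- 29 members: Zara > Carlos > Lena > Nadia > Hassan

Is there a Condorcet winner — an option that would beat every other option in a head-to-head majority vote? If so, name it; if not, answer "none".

Carlos

Carlos vs Zara: 72–52 for Carlos.
Carlos vs Lena: 90–34 for Carlos.
Carlos vs Hassan: 101–23 for Carlos.
Carlos vs Nadia: 101–23 for Carlos.
Carlos beats every other option head-to-head.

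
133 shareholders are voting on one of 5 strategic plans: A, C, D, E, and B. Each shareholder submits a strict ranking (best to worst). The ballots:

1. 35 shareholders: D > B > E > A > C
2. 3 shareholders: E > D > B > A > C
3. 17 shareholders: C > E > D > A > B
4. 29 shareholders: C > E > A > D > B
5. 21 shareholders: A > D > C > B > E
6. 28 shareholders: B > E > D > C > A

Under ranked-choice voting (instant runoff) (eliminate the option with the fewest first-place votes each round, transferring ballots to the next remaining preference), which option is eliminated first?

E

Round 1: A 21, C 46, D 35, E 3, B 28. Eliminate E.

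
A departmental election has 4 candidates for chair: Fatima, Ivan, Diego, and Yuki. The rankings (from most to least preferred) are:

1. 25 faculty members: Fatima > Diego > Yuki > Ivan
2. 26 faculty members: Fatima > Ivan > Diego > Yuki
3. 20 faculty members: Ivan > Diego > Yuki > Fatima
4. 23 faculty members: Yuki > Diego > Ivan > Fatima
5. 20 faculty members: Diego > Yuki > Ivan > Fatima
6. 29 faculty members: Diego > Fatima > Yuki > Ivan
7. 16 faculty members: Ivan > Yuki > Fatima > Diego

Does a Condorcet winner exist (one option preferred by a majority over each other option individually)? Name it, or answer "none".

Diego

Diego vs Fatima: 92–67 for Diego.
Diego vs Ivan: 97–62 for Diego.
Diego vs Yuki: 120–39 for Diego.
Diego beats every other option head-to-head.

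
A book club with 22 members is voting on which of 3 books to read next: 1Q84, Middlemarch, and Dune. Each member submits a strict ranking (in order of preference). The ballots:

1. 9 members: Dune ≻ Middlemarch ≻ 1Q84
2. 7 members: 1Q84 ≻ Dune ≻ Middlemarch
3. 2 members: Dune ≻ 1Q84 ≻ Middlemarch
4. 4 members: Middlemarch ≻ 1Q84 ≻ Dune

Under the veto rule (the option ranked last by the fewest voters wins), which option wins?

Last-place votes: 1Q84 9, Middlemarch 9, Dune 4.
Dune is ranked last by the fewest voters, so Dune wins.

Dune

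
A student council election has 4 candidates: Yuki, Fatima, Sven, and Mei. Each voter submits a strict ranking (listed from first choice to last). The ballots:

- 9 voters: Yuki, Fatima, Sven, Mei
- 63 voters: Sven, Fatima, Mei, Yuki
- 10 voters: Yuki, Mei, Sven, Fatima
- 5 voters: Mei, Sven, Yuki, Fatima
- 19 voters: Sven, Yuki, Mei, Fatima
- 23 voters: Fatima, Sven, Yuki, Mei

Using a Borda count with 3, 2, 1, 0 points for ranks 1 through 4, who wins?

Yuki: 9·3 + 63·0 + 10·3 + 5·1 + 19·2 + 23·1 = 123
Fatima: 9·2 + 63·2 + 10·0 + 5·0 + 19·0 + 23·3 = 213
Sven: 9·1 + 63·3 + 10·1 + 5·2 + 19·3 + 23·2 = 321
Mei: 9·0 + 63·1 + 10·2 + 5·3 + 19·1 + 23·0 = 117
Sven has the highest Borda score (321).

Sven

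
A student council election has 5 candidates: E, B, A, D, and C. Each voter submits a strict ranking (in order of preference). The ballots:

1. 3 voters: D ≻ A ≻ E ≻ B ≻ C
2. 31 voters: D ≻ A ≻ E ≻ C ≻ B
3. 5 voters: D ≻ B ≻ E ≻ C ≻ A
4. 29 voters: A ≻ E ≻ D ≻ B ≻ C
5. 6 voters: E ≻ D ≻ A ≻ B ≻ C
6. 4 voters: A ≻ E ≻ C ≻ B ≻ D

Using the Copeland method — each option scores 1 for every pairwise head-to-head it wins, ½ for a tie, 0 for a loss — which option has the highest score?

E: beats B and C; ties D; loses to A → score 2.5.
B: beats C; loses to E, A, and D → score 1.
A: beats E, B, and C; loses to D → score 3.
D: beats B, A, and C; ties E → score 3.5.
C: loses to E, B, A, and D → score 0.
D has the best pairwise record.

D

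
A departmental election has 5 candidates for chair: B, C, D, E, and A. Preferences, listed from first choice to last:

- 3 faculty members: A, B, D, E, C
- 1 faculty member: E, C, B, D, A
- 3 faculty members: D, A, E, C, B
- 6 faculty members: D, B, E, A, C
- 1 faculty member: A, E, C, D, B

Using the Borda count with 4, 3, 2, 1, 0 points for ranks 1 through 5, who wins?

D

B: 3·3 + 1·2 + 3·0 + 6·3 + 1·0 = 29
C: 3·0 + 1·3 + 3·1 + 6·0 + 1·2 = 8
D: 3·2 + 1·1 + 3·4 + 6·4 + 1·1 = 44
E: 3·1 + 1·4 + 3·2 + 6·2 + 1·3 = 28
A: 3·4 + 1·0 + 3·3 + 6·1 + 1·4 = 31
D has the highest Borda score (44).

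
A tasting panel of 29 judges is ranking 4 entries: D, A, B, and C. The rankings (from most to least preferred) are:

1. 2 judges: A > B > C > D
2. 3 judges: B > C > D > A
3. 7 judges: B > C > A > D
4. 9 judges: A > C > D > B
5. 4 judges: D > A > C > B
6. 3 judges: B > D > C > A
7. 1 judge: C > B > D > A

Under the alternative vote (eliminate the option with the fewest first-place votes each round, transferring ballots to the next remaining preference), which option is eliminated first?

Round 1: D 4, A 11, B 13, C 1. Eliminate C.

C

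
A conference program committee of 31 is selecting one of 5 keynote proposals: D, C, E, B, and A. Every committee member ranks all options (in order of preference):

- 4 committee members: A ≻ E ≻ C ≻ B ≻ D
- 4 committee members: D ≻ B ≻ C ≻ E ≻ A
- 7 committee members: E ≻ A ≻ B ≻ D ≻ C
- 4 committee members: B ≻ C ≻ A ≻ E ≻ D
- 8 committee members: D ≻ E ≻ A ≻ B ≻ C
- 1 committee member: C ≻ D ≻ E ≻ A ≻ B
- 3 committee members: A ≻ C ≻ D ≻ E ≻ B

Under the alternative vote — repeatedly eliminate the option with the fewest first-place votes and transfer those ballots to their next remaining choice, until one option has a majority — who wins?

A

Round 1: D 12, C 1, E 7, B 4, A 7. Eliminate C.
Round 2: D 13, E 7, B 4, A 7. Eliminate B.
Round 3: D 13, E 7, A 11. Eliminate E.
Round 4: D 13, A 18. A has a majority.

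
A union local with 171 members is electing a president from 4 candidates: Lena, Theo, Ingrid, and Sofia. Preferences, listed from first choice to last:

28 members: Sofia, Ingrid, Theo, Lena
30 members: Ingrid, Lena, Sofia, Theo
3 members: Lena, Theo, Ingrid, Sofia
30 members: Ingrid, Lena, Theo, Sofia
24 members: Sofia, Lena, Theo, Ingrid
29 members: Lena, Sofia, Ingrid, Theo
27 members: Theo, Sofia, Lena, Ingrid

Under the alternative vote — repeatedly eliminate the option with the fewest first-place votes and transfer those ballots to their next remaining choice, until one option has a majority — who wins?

Sofia

Round 1: Lena 32, Theo 27, Ingrid 60, Sofia 52. Eliminate Theo.
Round 2: Lena 32, Ingrid 60, Sofia 79. Eliminate Lena.
Round 3: Ingrid 63, Sofia 108. Sofia has a majority.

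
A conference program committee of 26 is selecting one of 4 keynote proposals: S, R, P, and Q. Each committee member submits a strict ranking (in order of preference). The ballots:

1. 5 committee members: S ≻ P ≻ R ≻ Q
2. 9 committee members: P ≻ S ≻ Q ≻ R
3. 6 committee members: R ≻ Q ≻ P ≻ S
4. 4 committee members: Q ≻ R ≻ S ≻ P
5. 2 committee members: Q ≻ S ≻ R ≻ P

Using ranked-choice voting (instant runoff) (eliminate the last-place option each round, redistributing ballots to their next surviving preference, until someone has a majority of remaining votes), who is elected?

Round 1: S 5, R 6, P 9, Q 6. Eliminate S.
Round 2: R 6, P 14, Q 6. P has a majority.

P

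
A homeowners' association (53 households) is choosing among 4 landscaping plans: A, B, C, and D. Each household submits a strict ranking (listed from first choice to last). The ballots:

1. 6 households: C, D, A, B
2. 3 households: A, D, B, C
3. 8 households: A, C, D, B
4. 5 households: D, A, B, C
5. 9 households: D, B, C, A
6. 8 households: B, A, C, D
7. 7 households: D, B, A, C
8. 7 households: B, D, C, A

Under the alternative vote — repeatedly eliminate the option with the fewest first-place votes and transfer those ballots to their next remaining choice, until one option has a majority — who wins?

Round 1: A 11, B 15, C 6, D 21. Eliminate C.
Round 2: A 11, B 15, D 27. D has a majority.

D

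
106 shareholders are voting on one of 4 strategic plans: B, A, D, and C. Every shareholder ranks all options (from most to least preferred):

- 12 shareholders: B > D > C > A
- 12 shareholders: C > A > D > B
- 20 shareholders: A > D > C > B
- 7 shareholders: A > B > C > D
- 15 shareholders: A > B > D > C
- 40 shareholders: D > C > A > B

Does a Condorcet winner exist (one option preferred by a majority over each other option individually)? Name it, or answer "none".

Checking pairwise contests:
A beats B 94–12.
C beats A 64–42.
A beats D 54–52.
D beats C 87–19.
Every option loses at least one head-to-head, so there is no Condorcet winner.

none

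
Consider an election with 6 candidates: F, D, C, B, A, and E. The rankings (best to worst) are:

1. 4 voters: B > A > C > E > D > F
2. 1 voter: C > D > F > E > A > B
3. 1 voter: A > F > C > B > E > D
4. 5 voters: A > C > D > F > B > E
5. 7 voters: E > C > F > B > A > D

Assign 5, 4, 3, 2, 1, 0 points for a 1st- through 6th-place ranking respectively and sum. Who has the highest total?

F: 4·0 + 1·3 + 1·4 + 5·2 + 7·3 = 38
D: 4·1 + 1·4 + 1·0 + 5·3 + 7·0 = 23
C: 4·3 + 1·5 + 1·3 + 5·4 + 7·4 = 68
B: 4·5 + 1·0 + 1·2 + 5·1 + 7·2 = 41
A: 4·4 + 1·1 + 1·5 + 5·5 + 7·1 = 54
E: 4·2 + 1·2 + 1·1 + 5·0 + 7·5 = 46
C has the highest Borda score (68).

C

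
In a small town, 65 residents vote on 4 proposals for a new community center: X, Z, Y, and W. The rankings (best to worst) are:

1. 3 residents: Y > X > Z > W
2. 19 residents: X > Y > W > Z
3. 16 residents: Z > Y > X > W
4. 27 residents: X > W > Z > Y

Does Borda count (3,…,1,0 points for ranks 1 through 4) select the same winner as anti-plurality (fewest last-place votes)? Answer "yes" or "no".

yes

Borda — scores: X 160, Z 78, Y 79, W 73. Winner: X.
Anti-plurality — last-place votes: X 0, Z 19, Y 27, W 19. Winner: X.
The two methods agree.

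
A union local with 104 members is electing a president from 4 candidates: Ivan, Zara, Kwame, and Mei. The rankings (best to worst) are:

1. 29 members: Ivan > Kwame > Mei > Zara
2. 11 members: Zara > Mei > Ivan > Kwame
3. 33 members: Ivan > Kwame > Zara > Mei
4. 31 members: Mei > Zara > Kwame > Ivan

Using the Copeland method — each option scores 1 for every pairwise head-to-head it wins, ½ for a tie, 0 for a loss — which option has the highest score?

Ivan: beats Zara, Kwame, and Mei → score 3.
Zara: loses to Ivan, Kwame, and Mei → score 0.
Kwame: beats Zara and Mei; loses to Ivan → score 2.
Mei: beats Zara; loses to Ivan and Kwame → score 1.
Ivan has the best pairwise record.

Ivan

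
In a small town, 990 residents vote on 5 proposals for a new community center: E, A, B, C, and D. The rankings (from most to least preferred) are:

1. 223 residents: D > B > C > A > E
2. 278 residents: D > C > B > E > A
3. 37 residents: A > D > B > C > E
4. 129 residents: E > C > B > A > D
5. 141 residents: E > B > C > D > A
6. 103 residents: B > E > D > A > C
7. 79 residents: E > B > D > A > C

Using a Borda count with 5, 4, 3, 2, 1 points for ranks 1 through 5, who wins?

E: 223·1 + 278·2 + 37·1 + 129·5 + 141·5 + 103·4 + 79·5 = 2973
A: 223·2 + 278·1 + 37·5 + 129·2 + 141·1 + 103·2 + 79·2 = 1672
B: 223·4 + 278·3 + 37·3 + 129·3 + 141·4 + 103·5 + 79·4 = 3619
C: 223·3 + 278·4 + 37·2 + 129·4 + 141·3 + 103·1 + 79·1 = 2976
D: 223·5 + 278·5 + 37·4 + 129·1 + 141·2 + 103·3 + 79·3 = 3610
B has the highest Borda score (3619).

B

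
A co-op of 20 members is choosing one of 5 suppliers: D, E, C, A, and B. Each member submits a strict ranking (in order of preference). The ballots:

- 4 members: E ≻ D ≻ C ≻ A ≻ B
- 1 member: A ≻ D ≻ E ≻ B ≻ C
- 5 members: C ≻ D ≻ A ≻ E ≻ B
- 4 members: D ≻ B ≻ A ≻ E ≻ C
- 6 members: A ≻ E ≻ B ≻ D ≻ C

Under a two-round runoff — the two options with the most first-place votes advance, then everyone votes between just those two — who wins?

Round 1 first-place votes: D 4, E 4, C 5, A 7, B 0.
A and C advance.
Runoff: A is preferred to C by 11 voters; C by 9.
A wins the runoff.

A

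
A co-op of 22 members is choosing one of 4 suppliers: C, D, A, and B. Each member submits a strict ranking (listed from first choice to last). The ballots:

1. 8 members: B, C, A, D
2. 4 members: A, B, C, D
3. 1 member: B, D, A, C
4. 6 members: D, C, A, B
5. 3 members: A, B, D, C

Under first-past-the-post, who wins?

First-place votes: C 0, D 6, A 7, B 9.
B has the most first-place votes.

B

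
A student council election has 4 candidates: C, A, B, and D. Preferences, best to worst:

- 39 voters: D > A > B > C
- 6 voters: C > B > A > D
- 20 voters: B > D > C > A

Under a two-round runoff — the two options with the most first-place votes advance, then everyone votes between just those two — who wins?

D

Round 1 first-place votes: C 6, A 0, B 20, D 39.
D and B advance.
Runoff: D is preferred to B by 39 voters; B by 26.
D wins the runoff.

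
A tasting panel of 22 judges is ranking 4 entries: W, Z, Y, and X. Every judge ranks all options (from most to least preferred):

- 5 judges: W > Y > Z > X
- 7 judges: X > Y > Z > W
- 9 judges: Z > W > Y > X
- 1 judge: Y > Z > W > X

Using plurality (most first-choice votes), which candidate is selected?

Z

First-place votes: W 5, Z 9, Y 1, X 7.
Z has the most first-place votes.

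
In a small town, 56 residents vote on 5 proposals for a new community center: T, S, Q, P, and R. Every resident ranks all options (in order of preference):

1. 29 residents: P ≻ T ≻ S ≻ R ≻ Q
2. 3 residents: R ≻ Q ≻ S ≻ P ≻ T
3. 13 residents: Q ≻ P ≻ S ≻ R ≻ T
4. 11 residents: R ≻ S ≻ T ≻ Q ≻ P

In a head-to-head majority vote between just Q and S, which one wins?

S

Voters preferring Q to S: 16; preferring S to Q: 40.
S wins the head-to-head.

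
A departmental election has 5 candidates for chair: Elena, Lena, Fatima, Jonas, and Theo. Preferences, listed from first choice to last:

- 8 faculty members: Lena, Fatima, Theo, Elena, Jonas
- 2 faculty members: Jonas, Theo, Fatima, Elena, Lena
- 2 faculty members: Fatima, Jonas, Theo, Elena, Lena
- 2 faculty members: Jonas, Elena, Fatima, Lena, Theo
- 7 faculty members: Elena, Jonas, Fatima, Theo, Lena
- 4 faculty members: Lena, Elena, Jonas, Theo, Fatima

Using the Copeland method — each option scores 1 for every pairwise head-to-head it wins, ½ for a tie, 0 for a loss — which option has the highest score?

Elena: beats Lena, Fatima, Jonas, and Theo → score 4.
Lena: beats Theo; loses to Elena, Fatima, and Jonas → score 1.
Fatima: beats Lena and Theo; loses to Elena and Jonas → score 2.
Jonas: beats Lena, Fatima, and Theo; loses to Elena → score 3.
Theo: loses to Elena, Lena, Fatima, and Jonas → score 0.
Elena has the best pairwise record.

Elena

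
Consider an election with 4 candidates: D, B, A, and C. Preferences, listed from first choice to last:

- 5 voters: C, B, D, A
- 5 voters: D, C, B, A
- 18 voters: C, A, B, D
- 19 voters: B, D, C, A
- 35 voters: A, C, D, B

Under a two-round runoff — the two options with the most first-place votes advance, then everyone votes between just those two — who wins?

C

Round 1 first-place votes: D 5, B 19, A 35, C 23.
A and C advance.
Runoff: A is preferred to C by 35 voters; C by 47.
C wins the runoff.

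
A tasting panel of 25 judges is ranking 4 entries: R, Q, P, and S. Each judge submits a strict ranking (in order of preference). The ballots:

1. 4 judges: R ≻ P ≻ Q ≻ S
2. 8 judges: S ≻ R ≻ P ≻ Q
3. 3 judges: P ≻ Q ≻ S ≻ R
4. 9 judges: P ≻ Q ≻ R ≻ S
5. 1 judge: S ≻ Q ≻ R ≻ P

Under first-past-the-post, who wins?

P

First-place votes: R 4, Q 0, P 12, S 9.
P has the most first-place votes.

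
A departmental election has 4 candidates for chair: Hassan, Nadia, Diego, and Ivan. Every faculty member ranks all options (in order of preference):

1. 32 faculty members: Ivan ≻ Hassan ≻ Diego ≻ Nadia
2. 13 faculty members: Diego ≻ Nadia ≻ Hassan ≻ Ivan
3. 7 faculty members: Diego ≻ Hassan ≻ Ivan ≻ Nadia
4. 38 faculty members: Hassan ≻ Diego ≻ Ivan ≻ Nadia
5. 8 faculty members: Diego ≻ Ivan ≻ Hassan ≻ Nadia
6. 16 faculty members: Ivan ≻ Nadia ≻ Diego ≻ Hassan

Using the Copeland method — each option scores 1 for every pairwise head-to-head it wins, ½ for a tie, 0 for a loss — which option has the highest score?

Hassan: beats Nadia, Diego, and Ivan → score 3.
Nadia: loses to Hassan, Diego, and Ivan → score 0.
Diego: beats Nadia and Ivan; loses to Hassan → score 2.
Ivan: beats Nadia; loses to Hassan and Diego → score 1.
Hassan has the best pairwise record.

Hassan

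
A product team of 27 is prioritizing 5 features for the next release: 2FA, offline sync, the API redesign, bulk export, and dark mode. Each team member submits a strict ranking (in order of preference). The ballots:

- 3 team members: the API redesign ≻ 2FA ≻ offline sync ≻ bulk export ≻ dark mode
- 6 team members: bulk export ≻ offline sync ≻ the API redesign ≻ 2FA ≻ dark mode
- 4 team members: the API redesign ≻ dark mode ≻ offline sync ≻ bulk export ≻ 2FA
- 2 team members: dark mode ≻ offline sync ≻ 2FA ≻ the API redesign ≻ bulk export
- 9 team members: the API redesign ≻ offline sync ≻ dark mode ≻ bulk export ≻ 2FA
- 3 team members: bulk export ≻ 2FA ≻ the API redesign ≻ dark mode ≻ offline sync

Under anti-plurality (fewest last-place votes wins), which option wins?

Last-place votes: 2FA 13, offline sync 3, the API redesign 0, bulk export 2, dark mode 9.
the API redesign is ranked last by the fewest voters, so the API redesign wins.

the API redesign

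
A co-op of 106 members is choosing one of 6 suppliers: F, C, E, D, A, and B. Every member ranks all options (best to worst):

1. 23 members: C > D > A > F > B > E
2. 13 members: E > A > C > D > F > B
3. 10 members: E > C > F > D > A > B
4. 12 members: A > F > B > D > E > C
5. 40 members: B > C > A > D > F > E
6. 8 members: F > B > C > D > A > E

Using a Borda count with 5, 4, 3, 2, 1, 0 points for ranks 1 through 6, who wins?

F: 23·2 + 13·1 + 10·3 + 12·4 + 40·1 + 8·5 = 217
C: 23·5 + 13·3 + 10·4 + 12·0 + 40·4 + 8·3 = 378
E: 23·0 + 13·5 + 10·5 + 12·1 + 40·0 + 8·0 = 127
D: 23·4 + 13·2 + 10·2 + 12·2 + 40·2 + 8·2 = 258
A: 23·3 + 13·4 + 10·1 + 12·5 + 40·3 + 8·1 = 319
B: 23·1 + 13·0 + 10·0 + 12·3 + 40·5 + 8·4 = 291
C has the highest Borda score (378).

C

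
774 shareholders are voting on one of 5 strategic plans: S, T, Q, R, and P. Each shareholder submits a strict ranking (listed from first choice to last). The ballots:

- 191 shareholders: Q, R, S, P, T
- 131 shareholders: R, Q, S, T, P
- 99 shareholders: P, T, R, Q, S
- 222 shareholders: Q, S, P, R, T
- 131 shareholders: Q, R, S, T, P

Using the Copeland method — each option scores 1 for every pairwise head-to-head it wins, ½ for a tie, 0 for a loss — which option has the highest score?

Q

S: beats T and P; loses to Q and R → score 2.
T: loses to S, Q, R, and P → score 0.
Q: beats S, T, R, and P → score 4.
R: beats S, T, and P; loses to Q → score 3.
P: beats T; loses to S, Q, and R → score 1.
Q has the best pairwise record.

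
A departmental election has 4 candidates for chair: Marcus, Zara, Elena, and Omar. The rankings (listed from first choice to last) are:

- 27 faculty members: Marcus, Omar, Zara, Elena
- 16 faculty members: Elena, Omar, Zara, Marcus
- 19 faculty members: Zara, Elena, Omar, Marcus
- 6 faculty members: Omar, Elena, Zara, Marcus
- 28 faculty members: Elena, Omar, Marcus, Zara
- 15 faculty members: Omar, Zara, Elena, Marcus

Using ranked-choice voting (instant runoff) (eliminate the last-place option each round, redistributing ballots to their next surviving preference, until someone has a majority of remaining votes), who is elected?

Elena

Round 1: Marcus 27, Zara 19, Elena 44, Omar 21. Eliminate Zara.
Round 2: Marcus 27, Elena 63, Omar 21. Elena has a majority.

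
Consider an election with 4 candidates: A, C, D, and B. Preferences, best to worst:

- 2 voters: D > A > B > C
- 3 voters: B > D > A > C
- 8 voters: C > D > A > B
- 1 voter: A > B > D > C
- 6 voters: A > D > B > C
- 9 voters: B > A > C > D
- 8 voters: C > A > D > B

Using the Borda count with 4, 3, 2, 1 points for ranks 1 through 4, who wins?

A

A: 2·3 + 3·2 + 8·2 + 1·4 + 6·4 + 9·3 + 8·3 = 107
C: 2·1 + 3·1 + 8·4 + 1·1 + 6·1 + 9·2 + 8·4 = 94
D: 2·4 + 3·3 + 8·3 + 1·2 + 6·3 + 9·1 + 8·2 = 86
B: 2·2 + 3·4 + 8·1 + 1·3 + 6·2 + 9·4 + 8·1 = 83
A has the highest Borda score (107).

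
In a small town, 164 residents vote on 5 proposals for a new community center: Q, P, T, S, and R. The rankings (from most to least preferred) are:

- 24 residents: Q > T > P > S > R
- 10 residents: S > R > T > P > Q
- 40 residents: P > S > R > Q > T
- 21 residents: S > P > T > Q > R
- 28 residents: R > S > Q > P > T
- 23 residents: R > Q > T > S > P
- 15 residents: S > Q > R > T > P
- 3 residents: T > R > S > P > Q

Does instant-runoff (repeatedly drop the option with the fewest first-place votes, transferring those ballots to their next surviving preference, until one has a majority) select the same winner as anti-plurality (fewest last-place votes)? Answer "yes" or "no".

no

Instant-runoff — R1 Q 24, P 40, T 3, S 46, R 51 (T out); R2 Q 24, P 40, S 46, R 54 (Q out); R3 P 64, S 46, R 54 (S out); R4 P 85, R 79 (P winner). Winner: P.
Anti-plurality — last-place votes: Q 13, P 38, T 68, S 0, R 45. Winner: S.
The two methods disagree.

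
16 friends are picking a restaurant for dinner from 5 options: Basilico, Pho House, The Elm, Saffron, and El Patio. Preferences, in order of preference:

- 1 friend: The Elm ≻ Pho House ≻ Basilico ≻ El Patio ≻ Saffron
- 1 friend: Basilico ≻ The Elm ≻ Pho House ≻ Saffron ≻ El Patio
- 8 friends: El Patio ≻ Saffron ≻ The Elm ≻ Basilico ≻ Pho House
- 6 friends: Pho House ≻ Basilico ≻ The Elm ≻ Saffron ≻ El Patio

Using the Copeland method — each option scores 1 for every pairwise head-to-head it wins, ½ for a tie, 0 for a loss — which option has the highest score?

The Elm

Basilico: beats Pho House; ties Saffron and El Patio; loses to The Elm → score 2.
Pho House: ties Saffron and El Patio; loses to Basilico and The Elm → score 1.
The Elm: beats Basilico and Pho House; ties Saffron and El Patio → score 3.
Saffron: ties Basilico, Pho House, and The Elm; loses to El Patio → score 1.5.
El Patio: beats Saffron; ties Basilico, Pho House, and The Elm → score 2.5.
The Elm has the best pairwise record.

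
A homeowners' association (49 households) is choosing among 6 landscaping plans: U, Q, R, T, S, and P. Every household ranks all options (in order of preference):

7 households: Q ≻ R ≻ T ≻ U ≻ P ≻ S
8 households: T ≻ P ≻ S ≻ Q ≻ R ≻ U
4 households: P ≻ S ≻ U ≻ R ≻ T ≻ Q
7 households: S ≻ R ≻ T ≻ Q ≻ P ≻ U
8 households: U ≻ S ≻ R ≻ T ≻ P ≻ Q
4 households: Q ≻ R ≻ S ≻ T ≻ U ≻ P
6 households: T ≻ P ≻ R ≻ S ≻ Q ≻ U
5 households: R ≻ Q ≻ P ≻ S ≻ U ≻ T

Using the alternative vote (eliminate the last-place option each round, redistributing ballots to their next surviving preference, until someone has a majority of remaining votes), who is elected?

S

Round 1: U 8, Q 11, R 5, T 14, S 7, P 4. Eliminate P.
Round 2: U 8, Q 11, R 5, T 14, S 11. Eliminate R.
Round 3: U 8, Q 16, T 14, S 11. Eliminate U.
Round 4: Q 16, T 14, S 19. Eliminate T.
Round 5: Q 16, S 33. S has a majority.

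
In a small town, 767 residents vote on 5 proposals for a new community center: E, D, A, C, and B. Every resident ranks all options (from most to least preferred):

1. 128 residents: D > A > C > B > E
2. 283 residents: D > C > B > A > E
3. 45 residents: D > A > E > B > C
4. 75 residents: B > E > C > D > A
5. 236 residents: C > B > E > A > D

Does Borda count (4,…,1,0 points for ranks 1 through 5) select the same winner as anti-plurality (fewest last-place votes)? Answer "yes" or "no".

no

Borda — scores: E 787, D 1899, A 1038, C 2199, B 1747. Winner: C.
Anti-plurality — last-place votes: E 411, D 236, A 75, C 45, B 0. Winner: B.
The two methods disagree.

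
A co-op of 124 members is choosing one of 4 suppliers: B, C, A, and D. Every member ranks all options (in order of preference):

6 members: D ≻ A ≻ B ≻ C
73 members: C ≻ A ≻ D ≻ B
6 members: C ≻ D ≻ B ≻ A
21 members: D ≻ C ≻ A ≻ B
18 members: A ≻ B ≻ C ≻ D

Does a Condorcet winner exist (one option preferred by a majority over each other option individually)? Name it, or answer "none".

C

C vs B: 100–24 for C.
C vs A: 100–24 for C.
C vs D: 97–27 for C.
C beats every other option head-to-head.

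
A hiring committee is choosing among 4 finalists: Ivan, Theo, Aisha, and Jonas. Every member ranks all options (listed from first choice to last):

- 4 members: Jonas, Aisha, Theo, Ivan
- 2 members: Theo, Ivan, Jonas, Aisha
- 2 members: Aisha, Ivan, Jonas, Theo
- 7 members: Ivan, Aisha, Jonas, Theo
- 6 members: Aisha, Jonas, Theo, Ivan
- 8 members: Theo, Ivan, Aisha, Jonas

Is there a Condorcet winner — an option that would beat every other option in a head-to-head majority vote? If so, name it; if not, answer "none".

Checking pairwise contests:
Theo beats Ivan 20–9.
Aisha beats Theo 19–10.
Ivan beats Aisha 17–12.
Ivan beats Jonas 19–10.
Every option loses at least one head-to-head, so there is no Condorcet winner.

none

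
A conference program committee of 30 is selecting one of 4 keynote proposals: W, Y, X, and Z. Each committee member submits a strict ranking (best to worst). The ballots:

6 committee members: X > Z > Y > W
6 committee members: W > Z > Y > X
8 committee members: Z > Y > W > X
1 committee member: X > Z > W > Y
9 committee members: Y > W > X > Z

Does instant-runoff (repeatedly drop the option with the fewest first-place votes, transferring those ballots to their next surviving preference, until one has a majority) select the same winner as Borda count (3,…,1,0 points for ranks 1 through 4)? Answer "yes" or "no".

Instant-runoff — R1 W 6, Y 9, X 7, Z 8 (W out); R2 Y 9, X 7, Z 14 (X out); R3 Y 9, Z 21 (Z winner). Winner: Z.
Borda — scores: W 45, Y 55, X 30, Z 50. Winner: Y.
The two methods disagree.

no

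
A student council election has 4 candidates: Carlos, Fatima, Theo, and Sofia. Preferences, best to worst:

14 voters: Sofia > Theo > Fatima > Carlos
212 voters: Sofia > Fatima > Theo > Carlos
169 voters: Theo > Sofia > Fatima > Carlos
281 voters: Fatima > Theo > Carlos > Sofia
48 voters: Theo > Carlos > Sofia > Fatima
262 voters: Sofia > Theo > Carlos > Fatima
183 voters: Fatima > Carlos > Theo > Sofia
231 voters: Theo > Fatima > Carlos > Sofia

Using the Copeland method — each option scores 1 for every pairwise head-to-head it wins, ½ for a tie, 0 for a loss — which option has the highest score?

Theo

Carlos: beats Sofia; loses to Fatima and Theo → score 1.
Fatima: beats Carlos; loses to Theo and Sofia → score 1.
Theo: beats Carlos, Fatima, and Sofia → score 3.
Sofia: beats Fatima; loses to Carlos and Theo → score 1.
Theo has the best pairwise record.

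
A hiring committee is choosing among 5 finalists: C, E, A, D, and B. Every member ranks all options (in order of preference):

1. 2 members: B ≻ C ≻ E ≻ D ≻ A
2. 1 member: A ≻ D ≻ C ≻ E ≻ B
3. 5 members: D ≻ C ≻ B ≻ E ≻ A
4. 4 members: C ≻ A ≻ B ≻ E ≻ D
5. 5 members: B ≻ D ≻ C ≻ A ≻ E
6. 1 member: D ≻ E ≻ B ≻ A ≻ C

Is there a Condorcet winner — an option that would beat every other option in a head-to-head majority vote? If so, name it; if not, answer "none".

Checking pairwise contests:
D beats C 12–6.
C beats E 17–1.
C beats A 16–2.
B beats D 11–7.
C beats B 10–8.
Every option loses at least one head-to-head, so there is no Condorcet winner.

none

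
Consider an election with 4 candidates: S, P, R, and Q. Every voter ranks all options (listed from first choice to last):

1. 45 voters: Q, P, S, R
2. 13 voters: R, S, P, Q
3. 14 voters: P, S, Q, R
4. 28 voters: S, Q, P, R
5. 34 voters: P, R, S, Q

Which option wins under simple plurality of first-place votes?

P

First-place votes: S 28, P 48, R 13, Q 45.
P has the most first-place votes.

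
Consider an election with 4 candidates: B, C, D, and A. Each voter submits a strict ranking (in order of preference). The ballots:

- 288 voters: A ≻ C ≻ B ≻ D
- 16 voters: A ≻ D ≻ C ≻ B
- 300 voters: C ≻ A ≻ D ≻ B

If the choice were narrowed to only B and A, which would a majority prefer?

A

Voters preferring B to A: 0; preferring A to B: 604.
A wins the head-to-head.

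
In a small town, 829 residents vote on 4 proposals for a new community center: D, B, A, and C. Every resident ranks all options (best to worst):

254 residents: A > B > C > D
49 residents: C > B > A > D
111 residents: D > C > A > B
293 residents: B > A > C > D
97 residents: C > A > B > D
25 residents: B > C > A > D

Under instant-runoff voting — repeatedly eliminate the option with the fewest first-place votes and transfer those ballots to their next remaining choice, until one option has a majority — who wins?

B

Round 1: D 111, B 318, A 254, C 146. Eliminate D.
Round 2: B 318, A 254, C 257. Eliminate A.
Round 3: B 572, C 257. B has a majority.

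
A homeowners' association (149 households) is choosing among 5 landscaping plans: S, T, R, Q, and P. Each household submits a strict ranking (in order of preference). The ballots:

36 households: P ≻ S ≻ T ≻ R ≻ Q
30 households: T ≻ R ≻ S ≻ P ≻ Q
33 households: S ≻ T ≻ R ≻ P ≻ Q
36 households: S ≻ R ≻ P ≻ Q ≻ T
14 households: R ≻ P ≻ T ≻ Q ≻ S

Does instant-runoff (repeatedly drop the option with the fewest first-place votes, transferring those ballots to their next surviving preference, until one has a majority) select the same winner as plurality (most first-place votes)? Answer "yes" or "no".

Instant-runoff — R1 S 69, T 30, R 14, Q 0, P 36 (Q out); R2 S 69, T 30, R 14, P 36 (R out); R3 S 69, T 30, P 50 (T out); R4 S 99, P 50 (S winner). Winner: S.
Plurality — first-place votes: S 69, T 30, R 14, Q 0, P 36. Winner: S.
The two methods agree.

yes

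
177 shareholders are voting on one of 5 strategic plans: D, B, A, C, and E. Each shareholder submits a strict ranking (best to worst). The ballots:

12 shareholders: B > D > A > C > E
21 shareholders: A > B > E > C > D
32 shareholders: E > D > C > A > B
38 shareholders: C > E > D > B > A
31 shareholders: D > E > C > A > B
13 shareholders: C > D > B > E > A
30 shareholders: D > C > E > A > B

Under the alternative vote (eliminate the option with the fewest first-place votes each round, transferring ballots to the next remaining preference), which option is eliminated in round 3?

C

Round 1: D 61, B 12, A 21, C 51, E 32. Eliminate B.
Round 2: D 73, A 21, C 51, E 32. Eliminate A.
Round 3: D 73, C 51, E 53. Eliminate C.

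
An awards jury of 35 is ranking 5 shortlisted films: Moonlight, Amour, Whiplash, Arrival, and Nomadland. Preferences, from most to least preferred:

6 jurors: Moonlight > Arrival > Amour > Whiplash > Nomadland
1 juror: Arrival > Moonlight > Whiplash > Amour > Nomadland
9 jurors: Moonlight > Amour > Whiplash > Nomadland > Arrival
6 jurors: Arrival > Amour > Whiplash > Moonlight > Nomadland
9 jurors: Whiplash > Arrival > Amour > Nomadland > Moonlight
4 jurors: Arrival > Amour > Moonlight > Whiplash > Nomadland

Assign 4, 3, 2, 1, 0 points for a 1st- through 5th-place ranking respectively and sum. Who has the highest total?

Moonlight: 6·4 + 1·3 + 9·4 + 6·1 + 9·0 + 4·2 = 77
Amour: 6·2 + 1·1 + 9·3 + 6·3 + 9·2 + 4·3 = 88
Whiplash: 6·1 + 1·2 + 9·2 + 6·2 + 9·4 + 4·1 = 78
Arrival: 6·3 + 1·4 + 9·0 + 6·4 + 9·3 + 4·4 = 89
Nomadland: 6·0 + 1·0 + 9·1 + 6·0 + 9·1 + 4·0 = 18
Arrival has the highest Borda score (89).

Arrival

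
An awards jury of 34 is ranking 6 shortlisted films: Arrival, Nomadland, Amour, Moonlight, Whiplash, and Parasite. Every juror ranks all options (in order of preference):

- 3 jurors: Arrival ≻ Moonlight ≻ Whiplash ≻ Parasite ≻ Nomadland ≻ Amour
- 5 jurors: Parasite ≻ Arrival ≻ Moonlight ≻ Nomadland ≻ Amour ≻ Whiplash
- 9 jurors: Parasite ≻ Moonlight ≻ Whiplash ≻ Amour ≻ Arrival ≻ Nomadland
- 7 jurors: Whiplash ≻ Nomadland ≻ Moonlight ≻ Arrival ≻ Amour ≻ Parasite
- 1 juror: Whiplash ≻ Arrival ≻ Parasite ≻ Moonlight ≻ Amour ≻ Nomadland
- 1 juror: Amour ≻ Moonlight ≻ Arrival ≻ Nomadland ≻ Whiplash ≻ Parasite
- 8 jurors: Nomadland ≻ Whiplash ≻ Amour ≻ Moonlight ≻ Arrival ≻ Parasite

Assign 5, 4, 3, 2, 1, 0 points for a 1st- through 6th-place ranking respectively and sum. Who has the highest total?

Whiplash

Arrival: 3·5 + 5·4 + 9·1 + 7·2 + 1·4 + 1·3 + 8·1 = 73
Nomadland: 3·1 + 5·2 + 9·0 + 7·4 + 1·0 + 1·2 + 8·5 = 83
Amour: 3·0 + 5·1 + 9·2 + 7·1 + 1·1 + 1·5 + 8·3 = 60
Moonlight: 3·4 + 5·3 + 9·4 + 7·3 + 1·2 + 1·4 + 8·2 = 106
Whiplash: 3·3 + 5·0 + 9·3 + 7·5 + 1·5 + 1·1 + 8·4 = 109
Parasite: 3·2 + 5·5 + 9·5 + 7·0 + 1·3 + 1·0 + 8·0 = 79
Whiplash has the highest Borda score (109).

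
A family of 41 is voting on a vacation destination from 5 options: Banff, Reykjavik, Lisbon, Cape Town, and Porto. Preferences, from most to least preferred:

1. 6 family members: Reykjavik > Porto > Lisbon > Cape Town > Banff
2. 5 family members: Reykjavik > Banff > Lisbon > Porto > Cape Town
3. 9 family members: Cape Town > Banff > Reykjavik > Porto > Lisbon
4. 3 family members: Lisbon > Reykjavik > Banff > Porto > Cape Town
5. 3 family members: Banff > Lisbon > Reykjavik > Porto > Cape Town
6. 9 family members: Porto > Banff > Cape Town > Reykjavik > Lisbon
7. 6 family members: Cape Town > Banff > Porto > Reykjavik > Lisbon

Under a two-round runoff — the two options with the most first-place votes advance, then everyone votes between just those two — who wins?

Cape Town

Round 1 first-place votes: Banff 3, Reykjavik 11, Lisbon 3, Cape Town 15, Porto 9.
Cape Town and Reykjavik advance.
Runoff: Cape Town is preferred to Reykjavik by 24 voters; Reykjavik by 17.
Cape Town wins the runoff.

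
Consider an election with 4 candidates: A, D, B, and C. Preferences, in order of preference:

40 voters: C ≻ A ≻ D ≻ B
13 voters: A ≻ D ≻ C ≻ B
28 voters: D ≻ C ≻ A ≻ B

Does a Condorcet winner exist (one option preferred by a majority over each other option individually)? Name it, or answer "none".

none

Checking pairwise contests:
C beats A 68–13.
A beats D 53–28.
A beats B 81–0.
D beats C 41–40.
Every option loses at least one head-to-head, so there is no Condorcet winner.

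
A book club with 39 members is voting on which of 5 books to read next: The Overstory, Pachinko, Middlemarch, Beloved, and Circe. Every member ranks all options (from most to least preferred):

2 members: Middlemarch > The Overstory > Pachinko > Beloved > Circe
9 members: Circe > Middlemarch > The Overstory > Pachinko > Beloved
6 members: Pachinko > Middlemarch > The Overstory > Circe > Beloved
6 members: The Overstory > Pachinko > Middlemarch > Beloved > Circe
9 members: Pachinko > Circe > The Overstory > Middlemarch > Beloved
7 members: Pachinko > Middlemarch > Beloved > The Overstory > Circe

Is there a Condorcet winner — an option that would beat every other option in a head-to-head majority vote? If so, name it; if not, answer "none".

Pachinko vs The Overstory: 22–17 for Pachinko.
Pachinko vs Middlemarch: 28–11 for Pachinko.
Pachinko vs Beloved: 39–0 for Pachinko.
Pachinko vs Circe: 30–9 for Pachinko.
Pachinko beats every other option head-to-head.

Pachinko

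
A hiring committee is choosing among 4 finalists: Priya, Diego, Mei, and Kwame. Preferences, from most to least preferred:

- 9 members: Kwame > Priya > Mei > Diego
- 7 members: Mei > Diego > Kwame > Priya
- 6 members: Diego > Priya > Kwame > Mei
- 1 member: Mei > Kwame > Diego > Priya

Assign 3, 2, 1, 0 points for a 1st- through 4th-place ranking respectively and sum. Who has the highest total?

Priya: 9·2 + 7·0 + 6·2 + 1·0 = 30
Diego: 9·0 + 7·2 + 6·3 + 1·1 = 33
Mei: 9·1 + 7·3 + 6·0 + 1·3 = 33
Kwame: 9·3 + 7·1 + 6·1 + 1·2 = 42
Kwame has the highest Borda score (42).

Kwame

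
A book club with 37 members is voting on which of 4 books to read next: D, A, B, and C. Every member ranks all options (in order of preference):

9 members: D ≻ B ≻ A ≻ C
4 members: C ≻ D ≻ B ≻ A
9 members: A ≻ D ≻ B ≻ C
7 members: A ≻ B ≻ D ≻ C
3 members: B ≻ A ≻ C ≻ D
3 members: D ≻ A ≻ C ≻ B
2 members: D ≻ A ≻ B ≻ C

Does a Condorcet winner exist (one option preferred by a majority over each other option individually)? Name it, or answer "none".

A vs D: 19–18 for A.
A vs B: 21–16 for A.
A vs C: 33–4 for A.
A beats every other option head-to-head.

A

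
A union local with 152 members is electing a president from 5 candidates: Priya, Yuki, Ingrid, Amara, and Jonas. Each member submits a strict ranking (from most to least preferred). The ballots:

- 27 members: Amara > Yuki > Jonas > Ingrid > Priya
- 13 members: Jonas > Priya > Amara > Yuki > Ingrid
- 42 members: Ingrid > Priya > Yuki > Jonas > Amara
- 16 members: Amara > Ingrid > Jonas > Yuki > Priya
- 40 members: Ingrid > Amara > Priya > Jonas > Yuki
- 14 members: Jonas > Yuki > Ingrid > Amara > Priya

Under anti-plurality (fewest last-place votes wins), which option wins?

Last-place votes: Priya 57, Yuki 40, Ingrid 13, Amara 42, Jonas 0.
Jonas is ranked last by the fewest voters, so Jonas wins.

Jonas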